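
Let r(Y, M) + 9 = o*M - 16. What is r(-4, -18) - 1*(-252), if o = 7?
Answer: 101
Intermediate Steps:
r(Y, M) = -25 + 7*M (r(Y, M) = -9 + (7*M - 16) = -9 + (-16 + 7*M) = -25 + 7*M)
r(-4, -18) - 1*(-252) = (-25 + 7*(-18)) - 1*(-252) = (-25 - 126) + 252 = -151 + 252 = 101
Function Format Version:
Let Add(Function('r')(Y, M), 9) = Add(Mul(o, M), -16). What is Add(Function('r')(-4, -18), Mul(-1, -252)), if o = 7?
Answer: 101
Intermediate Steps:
Function('r')(Y, M) = Add(-25, Mul(7, M)) (Function('r')(Y, M) = Add(-9, Add(Mul(7, M), -16)) = Add(-9, Add(-16, Mul(7, M))) = Add(-25, Mul(7, M)))
Add(Function('r')(-4, -18), Mul(-1, -252)) = Add(Add(-25, Mul(7, -18)), Mul(-1, -252)) = Add(Add(-25, -126), 252) = Add(-151, 252) = 101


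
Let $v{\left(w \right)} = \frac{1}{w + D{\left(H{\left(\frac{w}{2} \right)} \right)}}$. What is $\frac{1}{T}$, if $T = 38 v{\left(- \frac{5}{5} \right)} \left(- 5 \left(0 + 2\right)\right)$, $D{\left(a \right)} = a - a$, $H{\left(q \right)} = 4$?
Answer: $\frac{1}{380} \approx 0.0026316$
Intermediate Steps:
$D{\left(a \right)} = 0$
$v{\left(w \right)} = \frac{1}{w}$ ($v{\left(w \right)} = \frac{1}{w + 0} = \frac{1}{w}$)
$T = 380$ ($T = \frac{38}{\left(-5\right) \frac{1}{5}} \left(- 5 \left(0 + 2\right)\right) = \frac{38}{\left(-5\right) \frac{1}{5}} \left(\left(-5\right) 2\right) = \frac{38}{-1} \left(-10\right) = 38 \left(-1\right) \left(-10\right) = \left(-38\right) \left(-10\right) = 380$)
$\frac{1}{T} = \frac{1}{380}$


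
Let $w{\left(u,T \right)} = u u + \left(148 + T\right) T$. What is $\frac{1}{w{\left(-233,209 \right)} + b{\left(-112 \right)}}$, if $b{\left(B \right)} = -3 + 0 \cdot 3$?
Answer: $\frac{1}{128899} \approx 7.758 \cdot 10^{-6}$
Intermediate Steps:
$w{\left(u,T \right)} = u^{2} + T \left(148 + T\right)$
$b{\left(B \right)} = -3$ ($b{\left(B \right)} = -3 + 0 = -3$)
$\frac{1}{w{\left(-233,209 \right)} + b{\left(-112 \right)}} = \frac{1}{\left(209^{2} + \left(-233\right)^{2} + 148 \cdot 209\right) - 3} = \frac{1}{\left(43681 + 54289 + 30932\right) - 3} = \frac{1}{128902 - 3} = \frac{1}{128899}$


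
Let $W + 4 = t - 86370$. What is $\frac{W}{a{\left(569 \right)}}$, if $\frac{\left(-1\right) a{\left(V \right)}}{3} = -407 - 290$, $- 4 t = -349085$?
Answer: $\frac{3589}{8364} \approx 0.4291$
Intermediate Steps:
$t = \frac{349085}{4}$ ($t = \left(- \frac{1}{4}\right) \left(-349085\right) = \frac{349085}{4} \approx 87271.0$)
$W = \frac{3589}{4}$ ($W = -4 + \left(\frac{349085}{4} - 86370\right) = -4 + \frac{3605}{4} = \frac{3589}{4} \approx 897.25$)
$a{\left(V \right)} = 2091$ ($a{\left(V \right)} = - 3 \left(-407 - 290\right) = \left(-3\right) \left(-697\right) = 2091$)
$\frac{W}{a{\left(569 \right)}} = \frac{3589}{4 \cdot 2091} = \frac{3589}{4} \cdot \frac{1}{2091} = \frac{3589}{8364}$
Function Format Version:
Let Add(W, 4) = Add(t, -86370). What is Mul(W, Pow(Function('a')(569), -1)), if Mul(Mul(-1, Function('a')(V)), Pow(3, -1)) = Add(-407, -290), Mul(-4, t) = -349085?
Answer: Rational(3589, 8364) ≈ 0.42910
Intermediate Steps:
t = Rational(349085, 4) (t = Mul(Rational(-1, 4), -349085) = Rational(349085, 4) ≈ 87271.)
W = Rational(3589, 4) (W = Add(-4, Add(Rational(349085, 4), -86370)) = Add(-4, Rational(3605, 4)) = Rational(3589, 4) ≈ 897.25)
Function('a')(V) = 2091 (Function('a')(V) = Mul(-3, Add(-407, -290)) = Mul(-3, -697) = 2091)
Mul(W, Pow(Function('a')(569), -1)) = Mul(Rational(3589, 4), Pow(2091, -1)) = Mul(Rational(3589, 4), Rational(1, 2091)) = Rational(3589, 8364)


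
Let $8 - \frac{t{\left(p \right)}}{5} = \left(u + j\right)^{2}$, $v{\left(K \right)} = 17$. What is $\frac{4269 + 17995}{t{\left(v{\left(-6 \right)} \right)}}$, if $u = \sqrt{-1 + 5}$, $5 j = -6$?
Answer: $605$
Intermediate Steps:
$j = - \frac{6}{5}$ ($j = \frac{1}{5} \left(-6\right) = - \frac{6}{5} \approx -1.2$)
$u = 2$ ($u = \sqrt{4} = 2$)
$t{\left(p \right)} = \frac{184}{5}$ ($t{\left(p \right)} = 40 - 5 \left(2 - \frac{6}{5}\right)^{2} = 40 - 5 \left(\frac{4}{5}\right)^{2} = 40 - \frac{16}{5} = \frac{184}{5}$)
$\frac{4269 + 17995}{t{\left(v{\left(-6 \right)} \right)}} = \frac{4269 + 17995}{\frac{184}{5}} = 22264 \cdot \frac{5}{184} = 605$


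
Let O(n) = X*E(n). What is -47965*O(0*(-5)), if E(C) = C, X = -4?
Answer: 0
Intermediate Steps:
O(n) = -4*n
-47965*O(0*(-5)) = -(-191860)*0*(-5) = -(-191860)*0 = -47965*0 = 0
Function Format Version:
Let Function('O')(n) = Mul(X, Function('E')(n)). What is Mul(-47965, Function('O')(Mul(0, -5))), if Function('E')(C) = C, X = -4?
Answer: 0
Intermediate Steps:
Function('O')(n) = Mul(-4, n)
Mul(-47965, Function('O')(Mul(0, -5))) = Mul(-47965, Mul(-4, Mul(0, -5))) = Mul(-47965, Mul(-4, 0)) = Mul(-47965, 0) = 0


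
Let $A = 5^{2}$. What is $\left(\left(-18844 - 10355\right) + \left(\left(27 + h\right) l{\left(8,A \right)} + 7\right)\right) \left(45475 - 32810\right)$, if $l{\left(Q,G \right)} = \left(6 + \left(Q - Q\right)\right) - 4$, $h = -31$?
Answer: $-369818000$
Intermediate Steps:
$A = 25$
$l{\left(Q,G \right)} = 2$ ($l{\left(Q,G \right)} = \left(6 + 0\right) - 4 = 6 - 4 = 2$)
$\left(\left(-18844 - 10355\right) + \left(\left(27 + h\right) l{\left(8,A \right)} + 7\right)\right) \left(45475 - 32810\right) = \left(\left(-18844 - 10355\right) + \left(\left(27 - 31\right) 2 + 7\right)\right) \left(45475 - 32810\right) = \left(-29199 + \left(\left(-4\right) 2 + 7\right)\right) 12665 = \left(-29199 + \left(-8 + 7\right)\right) 12665 = \left(-29199 - 1\right) 12665 = \left(-29200\right) 12665 = -369818000$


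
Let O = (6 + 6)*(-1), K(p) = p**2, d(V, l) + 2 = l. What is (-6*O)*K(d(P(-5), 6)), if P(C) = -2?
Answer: 1152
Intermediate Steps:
d(V, l) = -2 + l
O = -12 (O = 12*(-1) = -12)
(-6*O)*K(d(P(-5), 6)) = (-6*(-12))*(-2 + 6)**2 = 72*4**2 = 72*16 = 1152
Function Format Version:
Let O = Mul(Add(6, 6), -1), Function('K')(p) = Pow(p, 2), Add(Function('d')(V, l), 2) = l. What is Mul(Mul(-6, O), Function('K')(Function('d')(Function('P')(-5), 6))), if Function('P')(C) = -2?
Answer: 1152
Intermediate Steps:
Function('d')(V, l) = Add(-2, l)
O = -12 (O = Mul(12, -1) = -12)
Mul(Mul(-6, O), Function('K')(Function('d')(Function('P')(-5), 6))) = Mul(Mul(-6, -12), Pow(Add(-2, 6), 2)) = Mul(72, Pow(4, 2)) = Mul(72, 16) = 1152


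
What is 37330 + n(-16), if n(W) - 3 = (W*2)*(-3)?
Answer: 37429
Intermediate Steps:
n(W) = 3 - 6*W (n(W) = 3 + (W*2)*(-3) = 3 + (2*W)*(-3) = 3 - 6*W)
37330 + n(-16) = 37330 + (3 - 6*(-16)) = 37330 + (3 + 96) = 37330 + 99 = 37429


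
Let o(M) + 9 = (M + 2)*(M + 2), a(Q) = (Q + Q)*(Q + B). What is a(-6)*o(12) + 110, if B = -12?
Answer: 40502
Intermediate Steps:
a(Q) = 2*Q*(-12 + Q) (a(Q) = (Q + Q)*(Q - 12) = (2*Q)*(-12 + Q) = 2*Q*(-12 + Q))
o(M) = -9 + (2 + M)² (o(M) = -9 + (M + 2)*(M + 2) = -9 + (2 + M)*(2 + M) = -9 + (2 + M)²)
a(-6)*o(12) + 110 = (2*(-6)*(-12 - 6))*(-9 + (2 + 12)²) + 110 = (2*(-6)*(-18))*(-9 + 14²) + 110 = 216*(-9 + 196) + 110 = 216*187 + 110 = 40392 + 110 = 40502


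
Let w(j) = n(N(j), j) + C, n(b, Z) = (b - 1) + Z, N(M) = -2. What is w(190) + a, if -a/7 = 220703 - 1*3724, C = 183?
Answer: -1518483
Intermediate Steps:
n(b, Z) = -1 + Z + b (n(b, Z) = (-1 + b) + Z = -1 + Z + b)
a = -1518853 (a = -7*(220703 - 1*3724) = -7*(220703 - 3724) = -7*216979 = -1518853)
w(j) = 180 + j (w(j) = (-1 + j - 2) + 183 = (-3 + j) + 183 = 180 + j)
w(190) + a = (180 + 190) - 1518853 = 370 - 1518853 = -1518483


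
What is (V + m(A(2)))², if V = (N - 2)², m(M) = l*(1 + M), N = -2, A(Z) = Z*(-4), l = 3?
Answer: 25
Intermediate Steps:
A(Z) = -4*Z
m(M) = 3 + 3*M (m(M) = 3*(1 + M) = 3 + 3*M)
V = 16 (V = (-2 - 2)² = (-4)² = 16)
(V + m(A(2)))² = (16 + (3 + 3*(-4*2)))² = (16 + (3 + 3*(-8)))² = (16 + (3 - 24))² = (16 - 21)² = (-5)² = 25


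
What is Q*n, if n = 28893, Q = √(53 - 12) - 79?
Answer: -2282547 + 28893*√41 ≈ -2.0975e+6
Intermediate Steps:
Q = -79 + √41 (Q = √41 - 79 = -79 + √41 ≈ -72.597)
Q*n = (-79 + √41)*28893 = -2282547 + 28893*√41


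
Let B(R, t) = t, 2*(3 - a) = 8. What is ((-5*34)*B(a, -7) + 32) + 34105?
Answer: 35327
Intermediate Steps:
a = -1 (a = 3 - 1/2*8 = 3 - 4 = -1)
((-5*34)*B(a, -7) + 32) + 34105 = (-5*34*(-7) + 32) + 34105 = (-170*(-7) + 32) + 34105 = (1190 + 32) + 34105 = 1222 + 34105 = 35327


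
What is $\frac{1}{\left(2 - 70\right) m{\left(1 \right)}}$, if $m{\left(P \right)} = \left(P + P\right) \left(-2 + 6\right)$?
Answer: $- \frac{1}{544} \approx -0.0018382$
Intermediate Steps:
$m{\left(P \right)} = 8 P$ ($m{\left(P \right)} = 2 P 4 = 8 P$)
$\frac{1}{\left(2 - 70\right) m{\left(1 \right)}} = \frac{1}{\left(2 - 70\right) 8 \cdot 1} = \frac{1}{\left(-68\right) 8} = \frac{1}{-544} = - \frac{1}{544}$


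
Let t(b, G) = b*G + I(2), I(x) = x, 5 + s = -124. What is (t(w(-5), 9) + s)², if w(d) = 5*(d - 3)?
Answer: 237169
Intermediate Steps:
s = -129 (s = -5 - 124 = -129)
w(d) = -15 + 5*d (w(d) = 5*(-3 + d) = -15 + 5*d)
t(b, G) = 2 + G*b (t(b, G) = b*G + 2 = G*b + 2 = 2 + G*b)
(t(w(-5), 9) + s)² = ((2 + 9*(-15 + 5*(-5))) - 129)² = ((2 + 9*(-15 - 25)) - 129)² = ((2 + 9*(-40)) - 129)² = ((2 - 360) - 129)² = (-358 - 129)² = (-487)² = 237169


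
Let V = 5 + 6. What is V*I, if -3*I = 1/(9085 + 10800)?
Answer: -11/59655 ≈ -0.00018439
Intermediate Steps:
I = -1/59655 (I = -1/(3*(9085 + 10800)) = -⅓/19885 = -⅓*1/19885 = -1/59655 ≈ -1.6763e-5)
V = 11
V*I = 11*(-1/59655) = -11/59655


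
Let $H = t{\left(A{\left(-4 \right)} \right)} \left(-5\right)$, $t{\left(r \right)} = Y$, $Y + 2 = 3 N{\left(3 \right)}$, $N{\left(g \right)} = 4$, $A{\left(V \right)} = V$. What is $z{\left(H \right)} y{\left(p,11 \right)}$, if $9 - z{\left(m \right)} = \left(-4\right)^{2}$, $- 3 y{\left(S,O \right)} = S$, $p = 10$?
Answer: $\frac{70}{3} \approx 23.333$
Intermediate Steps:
$y{\left(S,O \right)} = - \frac{S}{3}$
$Y = 10$ ($Y = -2 + 3 \cdot 4 = -2 + 12 = 10$)
$t{\left(r \right)} = 10$
$H = -50$ ($H = 10 \left(-5\right) = -50$)
$z{\left(m \right)} = -7$ ($z{\left(m \right)} = 9 - \left(-4\right)^{2} = 9 - 16 = -7$)
$z{\left(H \right)} y{\left(p,11 \right)} = - 7 \left(\left(- \frac{1}{3}\right) 10\right) = \left(-7\right) \left(- \frac{10}{3}\right) = \frac{70}{3}$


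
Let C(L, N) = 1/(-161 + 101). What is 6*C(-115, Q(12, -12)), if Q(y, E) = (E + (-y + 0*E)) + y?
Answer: -⅒ ≈ -0.10000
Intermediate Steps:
Q(y, E) = E (Q(y, E) = (E + (-y + 0)) + y = (E - y) + y = E)
C(L, N) = -1/60 (C(L, N) = 1/(-60) = -1/60)
6*C(-115, Q(12, -12)) = 6*(-1/60) = -⅒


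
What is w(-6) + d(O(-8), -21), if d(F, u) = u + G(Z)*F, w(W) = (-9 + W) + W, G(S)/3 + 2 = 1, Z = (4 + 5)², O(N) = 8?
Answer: -66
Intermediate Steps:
Z = 81 (Z = 9² = 81)
G(S) = -3 (G(S) = -6 + 3*1 = -6 + 3 = -3)
w(W) = -9 + 2*W
d(F, u) = u - 3*F
w(-6) + d(O(-8), -21) = (-9 + 2*(-6)) + (-21 - 3*8) = (-9 - 12) + (-21 - 24) = -21 - 45 = -66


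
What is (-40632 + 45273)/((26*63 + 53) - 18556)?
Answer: -4641/16865 ≈ -0.27519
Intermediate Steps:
(-40632 + 45273)/((26*63 + 53) - 18556) = 4641/((1638 + 53) - 18556) = 4641/(1691 - 18556) = 4641/(-16865) = 4641*(-1/16865) = -4641/16865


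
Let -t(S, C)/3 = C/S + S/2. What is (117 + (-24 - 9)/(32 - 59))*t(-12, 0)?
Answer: 2128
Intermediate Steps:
t(S, C) = -3*S/2 - 3*C/S (t(S, C) = -3*(C/S + S/2) = -3*(S/2 + C/S) = -3*S/2 - 3*C/S)
(117 + (-24 - 9)/(32 - 59))*t(-12, 0) = (117 + (-24 - 9)/(32 - 59))*(-3/2*(-12) - 3*0/(-12)) = (117 - 33/(-27))*(18 - 3*0*(-1/12)) = (117 - 33*(-1/27))*(18 + 0) = (117 + 11/9)*18 = (1064/9)*18 = 2128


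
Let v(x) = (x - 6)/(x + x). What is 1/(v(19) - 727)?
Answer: -38/27613 ≈ -0.0013762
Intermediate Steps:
v(x) = (-6 + x)/(2*x) (v(x) = (-6 + x)/((2*x)) = (-6 + x)*(1/(2*x)) = (-6 + x)/(2*x))
1/(v(19) - 727) = 1/((½)*(-6 + 19)/19 - 727) = 1/((½)*(1/19)*13 - 727) = 1/(13/38 - 727) = 1/(-27613/38) = -38/27613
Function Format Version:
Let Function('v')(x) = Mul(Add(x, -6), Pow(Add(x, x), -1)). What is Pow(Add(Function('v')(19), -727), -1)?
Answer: Rational(-38, 27613) ≈ -0.0013762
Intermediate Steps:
Function('v')(x) = Mul(Rational(1, 2), Pow(x, -1), Add(-6, x)) (Function('v')(x) = Mul(Add(-6, x), Pow(Mul(2, x), -1)) = Mul(Add(-6, x), Mul(Rational(1, 2), Pow(x, -1))) = Mul(Rational(1, 2), Pow(x, -1), Add(-6, x)))
Pow(Add(Function('v')(19), -727), -1) = Pow(Add(Mul(Rational(1, 2), Pow(19, -1), Add(-6, 19)), -727), -1) = Pow(Add(Mul(Rational(1, 2), Rational(1, 19), 13), -727), -1) = Pow(Add(Rational(13, 38), -727), -1) = Pow(Rational(-27613, 38), -1) = Rational(-38, 27613)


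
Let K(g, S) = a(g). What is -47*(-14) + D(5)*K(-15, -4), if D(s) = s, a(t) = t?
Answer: 583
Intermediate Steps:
K(g, S) = g
-47*(-14) + D(5)*K(-15, -4) = -47*(-14) + 5*(-15) = 658 - 75 = 583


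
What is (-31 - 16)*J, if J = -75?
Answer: 3525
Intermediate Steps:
(-31 - 16)*J = (-31 - 16)*(-75) = -47*(-75) = 3525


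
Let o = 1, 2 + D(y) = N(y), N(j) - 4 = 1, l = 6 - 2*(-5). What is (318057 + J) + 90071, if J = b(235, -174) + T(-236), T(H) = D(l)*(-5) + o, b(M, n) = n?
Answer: 407940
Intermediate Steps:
l = 16 (l = 6 + 10 = 16)
N(j) = 5 (N(j) = 4 + 1 = 5)
D(y) = 3 (D(y) = -2 + 5 = 3)
T(H) = -14 (T(H) = 3*(-5) + 1 = -15 + 1 = -14)
J = -188 (J = -174 - 14 = -188)
(318057 + J) + 90071 = (318057 - 188) + 90071 = 317869 + 90071 = 407940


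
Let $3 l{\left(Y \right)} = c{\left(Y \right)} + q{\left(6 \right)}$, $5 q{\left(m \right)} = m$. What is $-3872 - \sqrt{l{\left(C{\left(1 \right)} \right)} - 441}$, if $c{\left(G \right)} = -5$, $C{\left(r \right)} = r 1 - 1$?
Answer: $-3872 - \frac{i \sqrt{99510}}{15} \approx -3872.0 - 21.03 i$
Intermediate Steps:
$C{\left(r \right)} = -1 + r$ ($C{\left(r \right)} = r - 1 = -1 + r$)
$q{\left(m \right)} = \frac{m}{5}$
$l{\left(Y \right)} = - \frac{19}{15}$ ($l{\left(Y \right)} = \frac{-5 + \frac{1}{5} \cdot 6}{3} = \frac{-5 + \frac{6}{5}}{3} = \frac{1}{3} \left(- \frac{19}{5}\right) = - \frac{19}{15}$)
$-3872 - \sqrt{l{\left(C{\left(1 \right)} \right)} - 441} = -3872 - \sqrt{- \frac{19}{15} - 441} = -3872 - \sqrt{- \frac{6634}{15}} = -3872 - \frac{i \sqrt{99510}}{15}$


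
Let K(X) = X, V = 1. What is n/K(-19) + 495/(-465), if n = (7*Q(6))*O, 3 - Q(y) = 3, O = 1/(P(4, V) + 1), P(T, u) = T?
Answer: -33/31 ≈ -1.0645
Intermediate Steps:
O = ⅕ (O = 1/(4 + 1) = 1/5 = ⅕ ≈ 0.20000)
Q(y) = 0 (Q(y) = 3 - 1*3 = 3 - 3 = 0)
n = 0 (n = (7*0)*(⅕) = 0*(⅕) = 0)
n/K(-19) + 495/(-465) = 0/(-19) + 495/(-465) = 0*(-1/19) + 495*(-1/465) = 0 - 33/31 = -33/31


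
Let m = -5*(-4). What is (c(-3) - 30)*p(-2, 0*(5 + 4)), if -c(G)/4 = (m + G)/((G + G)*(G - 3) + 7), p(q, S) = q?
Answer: 2716/43 ≈ 63.163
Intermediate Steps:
m = 20
c(G) = -4*(20 + G)/(7 + 2*G*(-3 + G)) (c(G) = -4*(20 + G)/((G + G)*(G - 3) + 7) = -4*(20 + G)/((2*G)*(-3 + G) + 7) = -4*(20 + G)/(2*G*(-3 + G) + 7) = -4*(20 + G)/(7 + 2*G*(-3 + G)))
(c(-3) - 30)*p(-2, 0*(5 + 4)) = (4*(-20 - 1*(-3))/(7 - 6*(-3) + 2*(-3)²) - 30)*(-2) = (4*(-20 + 3)/(7 + 18 + 2*9) - 30)*(-2) = (4*(-17)/(7 + 18 + 18) - 30)*(-2) = (4*(-17)/43 - 30)*(-2) = (4*(1/43)*(-17) - 30)*(-2) = (-68/43 - 30)*(-2) = -1358/43*(-2) = 2716/43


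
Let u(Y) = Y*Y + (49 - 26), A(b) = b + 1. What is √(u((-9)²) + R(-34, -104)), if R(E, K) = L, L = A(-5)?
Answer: 2*√1645 ≈ 81.117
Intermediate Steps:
A(b) = 1 + b
L = -4 (L = 1 - 5 = -4)
R(E, K) = -4
u(Y) = 23 + Y² (u(Y) = Y² + 23 = 23 + Y²)
√(u((-9)²) + R(-34, -104)) = √((23 + ((-9)²)²) - 4) = √((23 + 81²) - 4) = √((23 + 6561) - 4) = √(6584 - 4) = √6580 = 2*√1645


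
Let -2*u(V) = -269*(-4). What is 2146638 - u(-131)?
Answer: 2147176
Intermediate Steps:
u(V) = -538 (u(V) = -(-269)*(-4)/2 = -½*1076 = -538)
2146638 - u(-131) = 2146638 - 1*(-538) = 2146638 + 538 = 2147176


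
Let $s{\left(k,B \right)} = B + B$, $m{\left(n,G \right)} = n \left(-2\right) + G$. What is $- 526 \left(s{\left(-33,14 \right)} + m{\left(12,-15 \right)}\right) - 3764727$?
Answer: $-3758941$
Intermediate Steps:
$m{\left(n,G \right)} = G - 2 n$ ($m{\left(n,G \right)} = - 2 n + G = G - 2 n$)
$s{\left(k,B \right)} = 2 B$
$- 526 \left(s{\left(-33,14 \right)} + m{\left(12,-15 \right)}\right) - 3764727 = - 526 \left(2 \cdot 14 - 39\right) - 3764727 = - 526 \left(28 - 39\right) - 3764727 = \left(-526\right) \left(-11\right) - 3764727 = 5786 - 3764727 = -3758941$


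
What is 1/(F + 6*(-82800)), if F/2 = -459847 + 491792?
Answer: -1/432910 ≈ -2.3099e-6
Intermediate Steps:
F = 63890 (F = 2*(-459847 + 491792) = 2*31945 = 63890)
1/(F + 6*(-82800)) = 1/(63890 + 6*(-82800)) = 1/(63890 - 496800) = 1/(-432910) = -1/432910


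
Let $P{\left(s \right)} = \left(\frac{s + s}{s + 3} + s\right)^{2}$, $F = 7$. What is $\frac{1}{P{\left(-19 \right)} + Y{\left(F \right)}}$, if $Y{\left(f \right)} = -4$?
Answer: $\frac{64}{17433} \approx 0.0036712$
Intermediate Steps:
$P{\left(s \right)} = \left(s + \frac{2 s}{3 + s}\right)^{2}$ ($P{\left(s \right)} = \left(\frac{2 s}{3 + s} + s\right)^{2} = \left(s + \frac{2 s}{3 + s}\right)^{2}$)
$\frac{1}{P{\left(-19 \right)} + Y{\left(F \right)}} = \frac{1}{\frac{\left(-19\right)^{2} \left(5 - 19\right)^{2}}{\left(3 - 19\right)^{2}} - 4} = \frac{1}{\frac{361 \left(-14\right)^{2}}{256} - 4} = \frac{1}{361 \cdot \frac{1}{256} \cdot 196 - 4} = \frac{1}{\frac{17689}{64} - 4} = \frac{1}{\frac{17433}{64}} = \frac{64}{17433}$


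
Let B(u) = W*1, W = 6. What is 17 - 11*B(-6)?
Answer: -49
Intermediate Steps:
B(u) = 6 (B(u) = 6*1 = 6)
17 - 11*B(-6) = 17 - 11*6 = 17 - 66 = -49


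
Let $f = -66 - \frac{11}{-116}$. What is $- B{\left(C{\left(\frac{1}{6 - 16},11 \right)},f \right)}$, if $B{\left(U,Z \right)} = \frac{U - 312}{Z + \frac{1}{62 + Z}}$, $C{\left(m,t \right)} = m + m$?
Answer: $- \frac{11718204}{2483315} \approx -4.7188$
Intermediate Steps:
$C{\left(m,t \right)} = 2 m$
$f = - \frac{7645}{116}$ ($f = -66 - 11 \left(- \frac{1}{116}\right) = -66 - - \frac{11}{116} = -66 + \frac{11}{116} = - \frac{7645}{116} \approx -65.905$)
$B{\left(U,Z \right)} = \frac{-312 + U}{Z + \frac{1}{62 + Z}}$
$- B{\left(C{\left(\frac{1}{6 - 16},11 \right)},f \right)} = - \frac{-19344 - - \frac{596310}{29} + 62 \frac{2}{6 - 16} + \frac{2}{6 - 16} \left(- \frac{7645}{116}\right)}{1 + \left(- \frac{7645}{116}\right)^{2} + 62 \left(- \frac{7645}{116}\right)} = - \frac{-19344 + \frac{596310}{29} + 62 \frac{2}{-10} + \frac{2}{-10} \left(- \frac{7645}{116}\right)}{1 + \frac{58446025}{13456} - \frac{236995}{58}} = - \frac{-19344 + \frac{596310}{29} + 62 \cdot 2 \left(- \frac{1}{10}\right) + 2 \left(- \frac{1}{10}\right) \left(- \frac{7645}{116}\right)}{\frac{3476641}{13456}} = - \frac{13456 \left(-19344 + \frac{596310}{29} + 62 \left(- \frac{1}{5}\right) - - \frac{1529}{116}\right)}{3476641} = - \frac{13456 \left(-19344 + \frac{596310}{29} - \frac{62}{5} + \frac{1529}{116}\right)}{3476641} = - \frac{13456 \cdot 707133}{3476641 \cdot 580} = \left(-1\right) \frac{11718204}{2483315} = - \frac{11718204}{2483315}$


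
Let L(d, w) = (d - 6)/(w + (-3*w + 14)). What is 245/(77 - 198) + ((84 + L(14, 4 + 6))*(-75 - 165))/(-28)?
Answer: 598445/847 ≈ 706.55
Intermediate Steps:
L(d, w) = (-6 + d)/(14 - 2*w) (L(d, w) = (-6 + d)/(w + (14 - 3*w)) = (-6 + d)/(14 - 2*w))
245/(77 - 198) + ((84 + L(14, 4 + 6))*(-75 - 165))/(-28) = 245/(77 - 198) + ((84 + (6 - 1*14)/(2*(-7 + (4 + 6))))*(-75 - 165))/(-28) = 245/(-121) + ((84 + (6 - 14)/(2*(-7 + 10)))*(-240))*(-1/28) = 245*(-1/121) + ((84 + (½)*(-8)/3)*(-240))*(-1/28) = -245/121 + ((84 + (½)*(⅓)*(-8))*(-240))*(-1/28) = -245/121 + ((84 - 4/3)*(-240))*(-1/28) = -245/121 + ((248/3)*(-240))*(-1/28) = -245/121 - 19840*(-1/28) = -245/121 + 4960/7 = 598445/847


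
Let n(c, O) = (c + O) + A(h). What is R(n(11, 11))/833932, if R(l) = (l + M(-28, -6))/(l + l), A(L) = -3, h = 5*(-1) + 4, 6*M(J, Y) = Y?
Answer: 9/15844708 ≈ 5.6801e-7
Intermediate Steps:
M(J, Y) = Y/6
h = -1 (h = -5 + 4 = -1)
n(c, O) = -3 + O + c (n(c, O) = (c + O) - 3 = (O + c) - 3 = -3 + O + c)
R(l) = (-1 + l)/(2*l) (R(l) = (l + (1/6)*(-6))/(l + l) = (l - 1)/((2*l)) = (-1 + l)*(1/(2*l)) = (-1 + l)/(2*l))
R(n(11, 11))/833932 = ((-1 + (-3 + 11 + 11))/(2*(-3 + 11 + 11)))/833932 = ((1/2)*(-1 + 19)/19)*(1/833932) = ((1/2)*(1/19)*18)*(1/833932) = (9/19)*(1/833932) = 9/15844708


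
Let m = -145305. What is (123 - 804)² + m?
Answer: 318456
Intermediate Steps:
(123 - 804)² + m = (123 - 804)² - 145305 = (-681)² - 145305 = 463761 - 145305 = 318456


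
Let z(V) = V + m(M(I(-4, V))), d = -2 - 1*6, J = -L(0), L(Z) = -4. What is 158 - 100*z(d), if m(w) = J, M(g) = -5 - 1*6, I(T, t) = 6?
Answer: 558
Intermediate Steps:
J = 4 (J = -1*(-4) = 4)
d = -8 (d = -2 - 6 = -8)
M(g) = -11 (M(g) = -5 - 6 = -11)
m(w) = 4
z(V) = 4 + V (z(V) = V + 4 = 4 + V)
158 - 100*z(d) = 158 - 100*(4 - 8) = 158 - 100*(-4) = 158 + 400 = 558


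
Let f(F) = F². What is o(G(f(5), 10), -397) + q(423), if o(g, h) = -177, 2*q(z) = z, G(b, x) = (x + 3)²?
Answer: 69/2 ≈ 34.500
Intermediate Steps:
G(b, x) = (3 + x)²
q(z) = z/2
o(G(f(5), 10), -397) + q(423) = -177 + (½)*423 = -177 + 423/2 = 69/2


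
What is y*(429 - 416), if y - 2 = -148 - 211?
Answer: -4641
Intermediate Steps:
y = -357 (y = 2 + (-148 - 211) = 2 - 359 = -357)
y*(429 - 416) = -357*(429 - 416) = -357*13 = -4641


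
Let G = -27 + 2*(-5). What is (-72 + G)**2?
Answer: 11881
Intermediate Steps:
G = -37 (G = -27 - 10 = -37)
(-72 + G)**2 = (-72 - 37)**2 = (-109)**2 = 11881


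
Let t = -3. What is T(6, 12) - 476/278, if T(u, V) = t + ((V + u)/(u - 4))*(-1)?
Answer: -1906/139 ≈ -13.712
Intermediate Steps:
T(u, V) = -3 - (V + u)/(-4 + u) (T(u, V) = -3 + ((V + u)/(u - 4))*(-1) = -3 + ((V + u)/(-4 + u))*(-1) = -3 - (V + u)/(-4 + u))
T(6, 12) - 476/278 = (12 - 1*12 - 4*6)/(-4 + 6) - 476/278 = (12 - 12 - 24)/2 - 476*1/278 = (1/2)*(-24) - 238/139 = -12 - 238/139 = -1906/139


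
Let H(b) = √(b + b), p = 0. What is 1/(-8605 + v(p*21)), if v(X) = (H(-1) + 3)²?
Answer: -I/(6*√2 + 8598*I) ≈ -0.00011631 - 1.1478e-7*I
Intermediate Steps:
H(b) = √2*√b (H(b) = √(2*b) = √2*√b)
v(X) = (3 + I*√2)² (v(X) = (√2*√(-1) + 3)² = (√2*I + 3)² = (I*√2 + 3)² = (3 + I*√2)²)
1/(-8605 + v(p*21)) = 1/(-8605 + (3 + I*√2)²)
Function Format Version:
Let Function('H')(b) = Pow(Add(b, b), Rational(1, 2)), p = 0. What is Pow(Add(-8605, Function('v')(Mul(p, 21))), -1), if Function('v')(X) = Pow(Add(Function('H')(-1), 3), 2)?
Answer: Mul(-1, I, Pow(Add(Mul(6, Pow(2, Rational(1, 2))), Mul(8598, I)), -1)) ≈ Add(-0.00011631, Mul(-1.1478e-7, I))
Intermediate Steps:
Function('H')(b) = Mul(Pow(2, Rational(1, 2)), Pow(b, Rational(1, 2))) (Function('H')(b) = Pow(Mul(2, b), Rational(1, 2)) = Mul(Pow(2, Rational(1, 2)), Pow(b, Rational(1, 2))))
Function('v')(X) = Pow(Add(3, Mul(I, Pow(2, Rational(1, 2)))), 2) (Function('v')(X) = Pow(Add(Mul(Pow(2, Rational(1, 2)), Pow(-1, Rational(1, 2))), 3), 2) = Pow(Add(Mul(Pow(2, Rational(1, 2)), I), 3), 2) = Pow(Add(Mul(I, Pow(2, Rational(1, 2))), 3), 2) = Pow(Add(3, Mul(I, Pow(2, Rational(1, 2)))), 2))
Pow(Add(-8605, Function('v')(Mul(p, 21))), -1) = Pow(Add(-8605, Pow(Add(3, Mul(I, Pow(2, Rational(1, 2)))), 2)), -1)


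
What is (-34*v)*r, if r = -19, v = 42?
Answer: 27132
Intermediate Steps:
(-34*v)*r = -34*42*(-19) = -1428*(-19) = 27132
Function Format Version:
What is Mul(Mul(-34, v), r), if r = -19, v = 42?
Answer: 27132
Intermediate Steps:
Mul(Mul(-34, v), r) = Mul(Mul(-34, 42), -19) = Mul(-1428, -19) = 27132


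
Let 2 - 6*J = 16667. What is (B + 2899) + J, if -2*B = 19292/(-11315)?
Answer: 2768837/22630 ≈ 122.35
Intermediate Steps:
J = -5555/2 (J = ⅓ - ⅙*16667 = ⅓ - 16667/6 = -5555/2 ≈ -2777.5)
B = 9646/11315 (B = -9646/(-11315) = -9646*(-1)/11315 = -½*(-19292/11315) = 9646/11315 ≈ 0.85250)
(B + 2899) + J = (9646/11315 + 2899) - 5555/2 = 32811831/11315 - 5555/2 = 2768837/22630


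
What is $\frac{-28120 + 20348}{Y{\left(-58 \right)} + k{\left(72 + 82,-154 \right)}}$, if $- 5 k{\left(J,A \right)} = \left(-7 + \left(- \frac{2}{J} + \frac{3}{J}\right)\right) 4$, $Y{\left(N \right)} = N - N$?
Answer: $- \frac{1496110}{1077} \approx -1389.1$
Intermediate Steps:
$Y{\left(N \right)} = 0$
$k{\left(J,A \right)} = \frac{28}{5} - \frac{4}{5 J}$ ($k{\left(J,A \right)} = - \frac{\left(-7 + \left(- \frac{2}{J} + \frac{3}{J}\right)\right) 4}{5} = - \frac{\left(-7 + \frac{1}{J}\right) 4}{5} = - \frac{-28 + \frac{4}{J}}{5} = \frac{28}{5} - \frac{4}{5 J}$)
$\frac{-28120 + 20348}{Y{\left(-58 \right)} + k{\left(72 + 82,-154 \right)}} = \frac{-28120 + 20348}{0 + \frac{4 \left(-1 + 7 \left(72 + 82\right)\right)}{5 \left(72 + 82\right)}} = - \frac{7772}{0 + \frac{4 \left(-1 + 7 \cdot 154\right)}{5 \cdot 154}} = - \frac{7772}{0 + \frac{4}{5} \cdot \frac{1}{154} \left(-1 + 1078\right)} = - \frac{7772}{0 + \frac{4}{5} \cdot \frac{1}{154} \cdot 1077} = - \frac{7772}{0 + \frac{2154}{385}} = - \frac{7772}{\frac{2154}{385}} = \left(-7772\right) \frac{385}{2154} = - \frac{1496110}{1077}$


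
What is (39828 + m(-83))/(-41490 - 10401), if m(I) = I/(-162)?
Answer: -6452219/8406342 ≈ -0.76754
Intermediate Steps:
m(I) = -I/162 (m(I) = I*(-1/162) = -I/162)
(39828 + m(-83))/(-41490 - 10401) = (39828 - 1/162*(-83))/(-41490 - 10401) = (39828 + 83/162)/(-51891) = (6452219/162)*(-1/51891) = -6452219/8406342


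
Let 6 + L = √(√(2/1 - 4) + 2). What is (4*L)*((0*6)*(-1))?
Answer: 0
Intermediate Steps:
L = -6 + √(2 + I*√2) (L = -6 + √(√(2/1 - 4) + 2) = -6 + √(√(2*1 - 4) + 2) = -6 + √(√(2 - 4) + 2) = -6 + √(√(-2) + 2) = -6 + √(I*√2 + 2) = -6 + √(2 + I*√2) ≈ -4.5084 + 0.47407*I)
(4*L)*((0*6)*(-1)) = (4*(-6 + √(2 + I*√2)))*((0*6)*(-1)) = (-24 + 4*√(2 + I*√2))*(0*(-1)) = (-24 + 4*√(2 + I*√2))*0 = 0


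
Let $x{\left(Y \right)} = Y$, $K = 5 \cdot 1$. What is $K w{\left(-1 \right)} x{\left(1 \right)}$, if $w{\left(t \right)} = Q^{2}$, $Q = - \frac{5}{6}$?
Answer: $\frac{125}{36} \approx 3.4722$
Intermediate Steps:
$Q = - \frac{5}{6}$ ($Q = \left(-5\right) \frac{1}{6} = - \frac{5}{6} \approx -0.83333$)
$K = 5$
$w{\left(t \right)} = \frac{25}{36}$ ($w{\left(t \right)} = \left(- \frac{5}{6}\right)^{2} = \frac{25}{36}$)
$K w{\left(-1 \right)} x{\left(1 \right)} = 5 \cdot \frac{25}{36} \cdot 1 = \frac{125}{36} \cdot 1 = \frac{125}{36}$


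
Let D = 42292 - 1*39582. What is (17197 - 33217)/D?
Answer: -1602/271 ≈ -5.9114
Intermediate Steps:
D = 2710 (D = 42292 - 39582 = 2710)
(17197 - 33217)/D = (17197 - 33217)/2710 = -16020*1/2710 = -1602/271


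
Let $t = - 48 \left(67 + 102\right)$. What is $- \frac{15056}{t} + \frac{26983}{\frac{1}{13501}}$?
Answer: $\frac{184698824822}{507} \approx 3.643 \cdot 10^{8}$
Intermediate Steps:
$t = -8112$ ($t = \left(-48\right) 169 = -8112$)
$- \frac{15056}{t} + \frac{26983}{\frac{1}{13501}} = - \frac{15056}{-8112} + \frac{26983}{\frac{1}{13501}} = \left(-15056\right) \left(- \frac{1}{8112}\right) + 26983 \frac{1}{\frac{1}{13501}} = \frac{941}{507} + 26983 \cdot 13501 = \frac{941}{507} + 364297483 = \frac{184698824822}{507}$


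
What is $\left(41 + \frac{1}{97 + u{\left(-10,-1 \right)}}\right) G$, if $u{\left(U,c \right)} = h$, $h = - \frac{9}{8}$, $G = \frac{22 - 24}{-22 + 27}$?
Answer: $- \frac{12582}{767} \approx -16.404$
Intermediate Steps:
$G = - \frac{2}{5} \approx -0.4$
$h = - \frac{9}{8}$ ($h = \left(-9\right) \frac{1}{8} = - \frac{9}{8} \approx -1.125$)
$u{\left(U,c \right)} = - \frac{9}{8}$
$\left(41 + \frac{1}{97 + u{\left(-10,-1 \right)}}\right) G = \left(41 + \frac{1}{97 - \frac{9}{8}}\right) \left(- \frac{2}{5}\right) = \left(41 + \frac{1}{\frac{767}{8}}\right) \left(- \frac{2}{5}\right) = \left(41 + \frac{8}{767}\right) \left(- \frac{2}{5}\right) = \frac{31455}{767} \left(- \frac{2}{5}\right) = - \frac{12582}{767}$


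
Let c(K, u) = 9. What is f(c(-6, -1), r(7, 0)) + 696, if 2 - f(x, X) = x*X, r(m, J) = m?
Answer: 635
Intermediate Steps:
f(x, X) = 2 - X*x (f(x, X) = 2 - x*X = 2 - X*x)
f(c(-6, -1), r(7, 0)) + 696 = (2 - 1*7*9) + 696 = (2 - 63) + 696 = -61 + 696 = 635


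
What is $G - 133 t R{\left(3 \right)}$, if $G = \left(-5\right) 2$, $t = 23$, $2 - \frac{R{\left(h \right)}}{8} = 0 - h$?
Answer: $-122370$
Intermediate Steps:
$R{\left(h \right)} = 16 + 8 h$ ($R{\left(h \right)} = 16 - 8 \left(0 - h\right) = 16 - 8 \left(- h\right) = 16 + 8 h$)
$G = -10$
$G - 133 t R{\left(3 \right)} = -10 - 133 \cdot 23 \left(16 + 8 \cdot 3\right) = -10 - 133 \cdot 23 \left(16 + 24\right) = -10 - 133 \cdot 23 \cdot 40 = -10 - 122360 = -122370$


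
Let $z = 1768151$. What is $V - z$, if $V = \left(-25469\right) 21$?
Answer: $-2303000$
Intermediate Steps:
$V = -534849$
$V - z = -534849 - 1768151 = -2303000$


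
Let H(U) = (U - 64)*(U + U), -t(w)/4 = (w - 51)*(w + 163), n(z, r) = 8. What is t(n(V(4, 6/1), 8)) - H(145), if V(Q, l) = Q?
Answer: 5922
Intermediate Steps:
t(w) = -4*(-51 + w)*(163 + w) (t(w) = -4*(w - 51)*(w + 163) = -4*(-51 + w)*(163 + w))
H(U) = 2*U*(-64 + U) (H(U) = (-64 + U)*(2*U) = 2*U*(-64 + U))
t(n(V(4, 6/1), 8)) - H(145) = (33252 - 448*8 - 4*8²) - 2*145*(-64 + 145) = (33252 - 3584 - 4*64) - 2*145*81 = (33252 - 3584 - 256) - 1*23490 = 29412 - 23490 = 5922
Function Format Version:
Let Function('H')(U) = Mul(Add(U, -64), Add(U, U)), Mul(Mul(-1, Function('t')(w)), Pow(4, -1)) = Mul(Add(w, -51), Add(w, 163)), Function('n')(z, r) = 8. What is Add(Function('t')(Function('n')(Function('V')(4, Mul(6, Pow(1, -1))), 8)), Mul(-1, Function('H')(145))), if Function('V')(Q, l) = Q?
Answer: 5922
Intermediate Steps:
Function('t')(w) = Mul(-4, Add(-51, w), Add(163, w)) (Function('t')(w) = Mul(-4, Mul(Add(w, -51), Add(w, 163))) = Mul(-4, Mul(Add(-51, w), Add(163, w))) = Mul(-4, Add(-51, w), Add(163, w)))
Function('H')(U) = Mul(2, U, Add(-64, U)) (Function('H')(U) = Mul(Add(-64, U), Mul(2, U)) = Mul(2, U, Add(-64, U)))
Add(Function('t')(Function('n')(Function('V')(4, Mul(6, Pow(1, -1))), 8)), Mul(-1, Function('H')(145))) = Add(Add(33252, Mul(-448, 8), Mul(-4, Pow(8, 2))), Mul(-1, Mul(2, 145, Add(-64, 145)))) = Add(Add(33252, -3584, Mul(-4, 64)), Mul(-1, Mul(2, 145, 81))) = Add(Add(33252, -3584, -256), Mul(-1, 23490)) = Add(29412, -23490) = 5922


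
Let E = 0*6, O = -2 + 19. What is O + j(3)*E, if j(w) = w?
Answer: 17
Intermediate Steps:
O = 17
E = 0
O + j(3)*E = 17 + 3*0 = 17 + 0 = 17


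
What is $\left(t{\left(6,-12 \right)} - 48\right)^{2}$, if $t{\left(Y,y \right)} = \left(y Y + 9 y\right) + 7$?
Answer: $48841$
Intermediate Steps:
$t{\left(Y,y \right)} = 7 + 9 y + Y y$ ($t{\left(Y,y \right)} = \left(Y y + 9 y\right) + 7 = \left(9 y + Y y\right) + 7 = 7 + 9 y + Y y$)
$\left(t{\left(6,-12 \right)} - 48\right)^{2} = \left(\left(7 + 9 \left(-12\right) + 6 \left(-12\right)\right) - 48\right)^{2} = \left(\left(7 - 108 - 72\right) - 48\right)^{2} = \left(-173 - 48\right)^{2} = \left(-221\right)^{2} = 48841$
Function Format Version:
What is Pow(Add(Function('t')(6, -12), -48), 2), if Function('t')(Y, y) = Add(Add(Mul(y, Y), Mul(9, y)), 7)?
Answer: 48841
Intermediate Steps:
Function('t')(Y, y) = Add(7, Mul(9, y), Mul(Y, y)) (Function('t')(Y, y) = Add(Add(Mul(Y, y), Mul(9, y)), 7) = Add(Add(Mul(9, y), Mul(Y, y)), 7) = Add(7, Mul(9, y), Mul(Y, y)))
Pow(Add(Function('t')(6, -12), -48), 2) = Pow(Add(Add(7, Mul(9, -12), Mul(6, -12)), -48), 2) = Pow(Add(Add(7, -108, -72), -48), 2) = Pow(Add(-173, -48), 2) = Pow(-221, 2) = 48841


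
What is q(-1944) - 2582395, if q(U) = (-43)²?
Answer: -2580546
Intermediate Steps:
q(U) = 1849
q(-1944) - 2582395 = 1849 - 2582395 = -2580546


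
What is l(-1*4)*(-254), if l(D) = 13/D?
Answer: 1651/2 ≈ 825.50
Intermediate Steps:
l(-1*4)*(-254) = (13/((-1*4)))*(-254) = (13/(-4))*(-254) = (13*(-¼))*(-254) = -13/4*(-254) = 1651/2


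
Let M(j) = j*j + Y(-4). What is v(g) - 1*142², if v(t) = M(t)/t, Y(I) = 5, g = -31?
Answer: -626050/31 ≈ -20195.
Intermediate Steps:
M(j) = 5 + j² (M(j) = j*j + 5 = j² + 5 = 5 + j²)
v(t) = (5 + t²)/t
v(g) - 1*142² = (-31 + 5/(-31)) - 1*142² = (-31 + 5*(-1/31)) - 1*20164 = (-31 - 5/31) - 20164 = -966/31 - 20164 = -626050/31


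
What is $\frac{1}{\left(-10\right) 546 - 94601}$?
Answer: $- \frac{1}{100061} \approx -9.9939 \cdot 10^{-6}$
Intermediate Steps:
$\frac{1}{\left(-10\right) 546 - 94601} = \frac{1}{-5460 - 94601} = \frac{1}{-100061} = - \frac{1}{100061}$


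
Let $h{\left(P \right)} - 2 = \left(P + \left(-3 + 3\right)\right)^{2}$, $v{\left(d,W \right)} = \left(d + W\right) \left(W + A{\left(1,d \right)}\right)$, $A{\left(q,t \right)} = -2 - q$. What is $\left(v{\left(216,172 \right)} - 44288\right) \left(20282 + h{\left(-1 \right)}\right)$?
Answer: $431745940$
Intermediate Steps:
$v{\left(d,W \right)} = \left(-3 + W\right) \left(W + d\right)$ ($v{\left(d,W \right)} = \left(d + W\right) \left(W - 3\right) = \left(W + d\right) \left(W - 3\right) = \left(W + d\right) \left(-3 + W\right) = \left(-3 + W\right) \left(W + d\right)$)
$h{\left(P \right)} = 2 + P^{2}$ ($h{\left(P \right)} = 2 + \left(P + \left(-3 + 3\right)\right)^{2} = 2 + \left(P + 0\right)^{2} = 2 + P^{2}$)
$\left(v{\left(216,172 \right)} - 44288\right) \left(20282 + h{\left(-1 \right)}\right) = \left(\left(172^{2} - 516 - 648 + 172 \cdot 216\right) - 44288\right) \left(20282 + \left(2 + \left(-1\right)^{2}\right)\right) = \left(\left(29584 - 516 - 648 + 37152\right) - 44288\right) \left(20282 + \left(2 + 1\right)\right) = \left(65572 - 44288\right) \left(20282 + 3\right) = 21284 \cdot 20285 = 431745940$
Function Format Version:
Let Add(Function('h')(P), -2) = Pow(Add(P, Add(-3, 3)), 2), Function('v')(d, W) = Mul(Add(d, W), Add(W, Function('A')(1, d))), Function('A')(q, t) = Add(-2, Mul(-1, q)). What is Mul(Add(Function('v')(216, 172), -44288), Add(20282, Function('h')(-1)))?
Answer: 431745940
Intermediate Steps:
Function('v')(d, W) = Mul(Add(-3, W), Add(W, d)) (Function('v')(d, W) = Mul(Add(d, W), Add(W, Add(-2, Mul(-1, 1)))) = Mul(Add(W, d), Add(W, Add(-2, -1))) = Mul(Add(W, d), Add(W, -3)) = Mul(Add(W, d), Add(-3, W)) = Mul(Add(-3, W), Add(W, d)))
Function('h')(P) = Add(2, Pow(P, 2)) (Function('h')(P) = Add(2, Pow(Add(P, Add(-3, 3)), 2)) = Add(2, Pow(Add(P, 0), 2)) = Add(2, Pow(P, 2)))
Mul(Add(Function('v')(216, 172), -44288), Add(20282, Function('h')(-1))) = Mul(Add(Add(Pow(172, 2), Mul(-3, 172), Mul(-3, 216), Mul(172, 216)), -44288), Add(20282, Add(2, Pow(-1, 2)))) = Mul(Add(Add(29584, -516, -648, 37152), -44288), Add(20282, Add(2, 1))) = Mul(Add(65572, -44288), Add(20282, 3)) = Mul(21284, 20285) = 431745940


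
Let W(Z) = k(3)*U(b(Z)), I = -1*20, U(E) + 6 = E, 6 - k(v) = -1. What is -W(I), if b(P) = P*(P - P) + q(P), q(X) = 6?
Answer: 0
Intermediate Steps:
k(v) = 7 (k(v) = 6 - 1*(-1) = 6 + 1 = 7)
b(P) = 6 (b(P) = P*(P - P) + 6 = P*0 + 6 = 0 + 6 = 6)
U(E) = -6 + E
I = -20
W(Z) = 0 (W(Z) = 7*(-6 + 6) = 7*0 = 0)
-W(I) = -1*0 = 0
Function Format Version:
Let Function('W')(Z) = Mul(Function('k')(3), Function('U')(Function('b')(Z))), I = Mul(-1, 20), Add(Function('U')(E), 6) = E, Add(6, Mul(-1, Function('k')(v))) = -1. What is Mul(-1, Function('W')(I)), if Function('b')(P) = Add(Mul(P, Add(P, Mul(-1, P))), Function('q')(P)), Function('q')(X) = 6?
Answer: 0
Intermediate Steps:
Function('k')(v) = 7 (Function('k')(v) = Add(6, Mul(-1, -1)) = Add(6, 1) = 7)
Function('b')(P) = 6 (Function('b')(P) = Add(Mul(P, Add(P, Mul(-1, P))), 6) = Add(Mul(P, 0), 6) = Add(0, 6) = 6)
Function('U')(E) = Add(-6, E)
I = -20
Function('W')(Z) = 0 (Function('W')(Z) = Mul(7, Add(-6, 6)) = Mul(7, 0) = 0)
Mul(-1, Function('W')(I)) = Mul(-1, 0) = 0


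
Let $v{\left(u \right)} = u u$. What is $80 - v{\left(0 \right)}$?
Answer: $80$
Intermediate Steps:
$v{\left(u \right)} = u^{2}$
$80 - v{\left(0 \right)} = 80 - 0^{2} = 80 - 0 = 80 + 0 = 80$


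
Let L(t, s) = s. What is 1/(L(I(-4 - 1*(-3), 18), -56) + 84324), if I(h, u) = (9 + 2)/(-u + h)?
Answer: 1/84268 ≈ 1.1867e-5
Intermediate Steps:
I(h, u) = 11/(h - u)
1/(L(I(-4 - 1*(-3), 18), -56) + 84324) = 1/(-56 + 84324) = 1/84268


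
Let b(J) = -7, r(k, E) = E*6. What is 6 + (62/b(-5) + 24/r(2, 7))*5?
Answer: -248/7 ≈ -35.429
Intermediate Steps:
r(k, E) = 6*E
6 + (62/b(-5) + 24/r(2, 7))*5 = 6 + (62/(-7) + 24/((6*7)))*5 = 6 + (62*(-1/7) + 24/42)*5 = 6 + (-62/7 + 24*(1/42))*5 = 6 + (-62/7 + 4/7)*5 = 6 - 58/7*5 = 6 - 290/7 = -248/7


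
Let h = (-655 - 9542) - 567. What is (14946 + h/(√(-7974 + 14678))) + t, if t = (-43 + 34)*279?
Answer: 12435 - 2691*√419/419 ≈ 12304.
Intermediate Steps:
h = -10764 (h = -10197 - 567 = -10764)
t = -2511 (t = -9*279 = -2511)
(14946 + h/(√(-7974 + 14678))) + t = (14946 - 10764/√(-7974 + 14678)) - 2511 = (14946 - 10764*√419/1676) - 2511 = (14946 - 2691*√419/419) - 2511 = 12435 - 2691*√419/419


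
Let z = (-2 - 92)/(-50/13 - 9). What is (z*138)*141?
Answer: 23777676/167 ≈ 1.4238e+5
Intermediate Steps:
z = 1222/167 (z = -94/(-50*1/13 - 9) = -94/(-50/13 - 9) = -94/(-167/13) = -94*(-13/167) = 1222/167 ≈ 7.3174)
(z*138)*141 = ((1222/167)*138)*141 = (168636/167)*141 = 23777676/167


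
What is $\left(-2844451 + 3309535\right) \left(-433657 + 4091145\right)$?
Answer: $1701039148992$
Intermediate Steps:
$\left(-2844451 + 3309535\right) \left(-433657 + 4091145\right) = 465084 \cdot 3657488 = 1701039148992$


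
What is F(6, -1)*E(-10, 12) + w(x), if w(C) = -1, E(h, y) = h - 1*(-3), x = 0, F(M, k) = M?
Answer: -43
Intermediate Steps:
E(h, y) = 3 + h (E(h, y) = h + 3 = 3 + h)
F(6, -1)*E(-10, 12) + w(x) = 6*(3 - 10) - 1 = 6*(-7) - 1 = -42 - 1 = -43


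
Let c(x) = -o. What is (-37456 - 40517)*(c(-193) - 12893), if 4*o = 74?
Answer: 2013496779/2 ≈ 1.0067e+9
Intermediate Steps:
o = 37/2 (o = (1/4)*74 = 37/2 ≈ 18.500)
c(x) = -37/2 (c(x) = -1*37/2 = -37/2)
(-37456 - 40517)*(c(-193) - 12893) = (-37456 - 40517)*(-37/2 - 12893) = -77973*(-25823/2) = 2013496779/2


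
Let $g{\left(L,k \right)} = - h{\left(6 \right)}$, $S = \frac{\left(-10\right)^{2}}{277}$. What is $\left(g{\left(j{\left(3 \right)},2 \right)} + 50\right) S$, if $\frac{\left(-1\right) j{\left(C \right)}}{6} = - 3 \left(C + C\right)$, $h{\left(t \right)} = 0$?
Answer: $\frac{5000}{277} \approx 18.051$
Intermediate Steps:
$j{\left(C \right)} = 36 C$ ($j{\left(C \right)} = - 6 \left(- 3 \left(C + C\right)\right) = - 6 \left(- 3 \cdot 2 C\right) = - 6 \left(- 6 C\right) = 36 C$)
$S = \frac{100}{277}$ ($S = 100 \cdot \frac{1}{277} = \frac{100}{277} \approx 0.36101$)
$g{\left(L,k \right)} = 0$ ($g{\left(L,k \right)} = \left(-1\right) 0 = 0$)
$\left(g{\left(j{\left(3 \right)},2 \right)} + 50\right) S = \left(0 + 50\right) \frac{100}{277} = 50 \cdot \frac{100}{277} = \frac{5000}{277}$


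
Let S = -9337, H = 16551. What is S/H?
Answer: -9337/16551 ≈ -0.56413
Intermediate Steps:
S/H = -9337/16551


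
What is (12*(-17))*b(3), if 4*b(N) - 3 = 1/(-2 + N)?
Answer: -204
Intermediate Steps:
b(N) = ¾ + 1/(4*(-2 + N))
(12*(-17))*b(3) = (12*(-17))*((-5 + 3*3)/(4*(-2 + 3))) = -51*(-5 + 9)/1 = -51*4 = -204*1 = -204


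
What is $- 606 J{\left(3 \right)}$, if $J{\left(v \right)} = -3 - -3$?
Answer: $0$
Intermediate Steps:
$J{\left(v \right)} = 0$ ($J{\left(v \right)} = -3 + 3 = 0$)
$- 606 J{\left(3 \right)} = \left(-606\right) 0 = 0$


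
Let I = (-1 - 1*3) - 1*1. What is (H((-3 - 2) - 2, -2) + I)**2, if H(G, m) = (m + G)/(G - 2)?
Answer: 16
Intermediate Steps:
I = -5 (I = (-1 - 3) - 1 = -4 - 1 = -5)
H(G, m) = (G + m)/(-2 + G)
(H((-3 - 2) - 2, -2) + I)**2 = ((((-3 - 2) - 2) - 2)/(-2 + ((-3 - 2) - 2)) - 5)**2 = (((-5 - 2) - 2)/(-2 + (-5 - 2)) - 5)**2 = ((-7 - 2)/(-2 - 7) - 5)**2 = (-9/(-9) - 5)**2 = (-1/9*(-9) - 5)**2 = (1 - 5)**2 = (-4)**2 = 16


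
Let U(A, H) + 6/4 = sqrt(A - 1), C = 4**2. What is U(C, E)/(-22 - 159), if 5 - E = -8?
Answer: 3/362 - sqrt(15)/181 ≈ -0.013110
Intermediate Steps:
E = 13 (E = 5 - 1*(-8) = 5 + 8 = 13)
C = 16
U(A, H) = -3/2 + sqrt(-1 + A) (U(A, H) = -3/2 + sqrt(A - 1) = -3/2 + sqrt(-1 + A))
U(C, E)/(-22 - 159) = (-3/2 + sqrt(-1 + 16))/(-22 - 159) = (-3/2 + sqrt(15))/(-181) = -(-3/2 + sqrt(15))/181 = 3/362 - sqrt(15)/181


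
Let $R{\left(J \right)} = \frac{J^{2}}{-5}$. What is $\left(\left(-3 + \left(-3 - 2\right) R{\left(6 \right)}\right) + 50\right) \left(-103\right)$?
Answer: $-8549$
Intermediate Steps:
$R{\left(J \right)} = - \frac{J^{2}}{5}$
$\left(\left(-3 + \left(-3 - 2\right) R{\left(6 \right)}\right) + 50\right) \left(-103\right) = \left(\left(-3 + \left(-3 - 2\right) \left(- \frac{6^{2}}{5}\right)\right) + 50\right) \left(-103\right) = \left(\left(-3 - 5 \left(\left(- \frac{1}{5}\right) 36\right)\right) + 50\right) \left(-103\right) = \left(\left(-3 - -36\right) + 50\right) \left(-103\right) = \left(\left(-3 + 36\right) + 50\right) \left(-103\right) = \left(33 + 50\right) \left(-103\right) = 83 \left(-103\right) = -8549$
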